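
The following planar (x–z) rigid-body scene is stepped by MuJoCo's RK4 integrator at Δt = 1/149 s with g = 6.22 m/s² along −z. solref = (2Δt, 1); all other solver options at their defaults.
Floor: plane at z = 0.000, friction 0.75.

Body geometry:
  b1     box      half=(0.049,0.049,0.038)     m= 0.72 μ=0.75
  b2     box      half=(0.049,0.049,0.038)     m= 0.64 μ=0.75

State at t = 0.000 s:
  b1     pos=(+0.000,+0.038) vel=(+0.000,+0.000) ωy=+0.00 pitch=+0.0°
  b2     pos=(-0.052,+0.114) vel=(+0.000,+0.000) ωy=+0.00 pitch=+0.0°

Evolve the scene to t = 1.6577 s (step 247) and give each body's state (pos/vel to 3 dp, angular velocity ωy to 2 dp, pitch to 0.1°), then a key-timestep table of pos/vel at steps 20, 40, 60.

State at t = 1.6577 s:
  b1     pos=(+0.000,+0.038) vel=(+0.000,+0.000) ωy=+0.00 pitch=+0.0°
  b2     pos=(-0.099,+0.049) vel=(+0.000,+0.000) ωy=+0.00 pitch=-90.0°

Key-timestep trajectory:
   step    t(s)  b1.x    b1.z    b1.vx   b1.vz   b2.x    b2.z    b2.vx   b2.vz 
     20  0.1342   +0.000  +0.038  +0.000  +0.000   -0.055  +0.114  -0.044  -0.006
     40  0.2685   +0.000  +0.038  +0.000  +0.000   -0.067  +0.110  -0.150  -0.075
     60  0.4027   +0.000  +0.038  +0.000  +0.000   -0.093  +0.070  -0.205  -0.647


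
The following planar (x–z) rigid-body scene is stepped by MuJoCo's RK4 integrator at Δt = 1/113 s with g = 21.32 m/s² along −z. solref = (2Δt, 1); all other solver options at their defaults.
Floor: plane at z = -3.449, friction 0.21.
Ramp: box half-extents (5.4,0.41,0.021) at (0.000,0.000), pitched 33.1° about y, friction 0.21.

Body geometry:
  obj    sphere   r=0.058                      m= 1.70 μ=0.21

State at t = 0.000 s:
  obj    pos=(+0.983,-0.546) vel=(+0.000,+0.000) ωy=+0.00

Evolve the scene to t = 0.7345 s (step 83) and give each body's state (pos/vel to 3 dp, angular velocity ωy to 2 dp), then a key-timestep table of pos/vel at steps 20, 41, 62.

State at t = 0.7345 s:
  obj    pos=(+2.863,-1.772) vel=(+5.118,-3.336) ωy=+105.23

Key-timestep trajectory:
   step    t(s)  obj.x    obj.z    obj.vx   obj.vz 
     20  0.1770   +1.092  -0.618  +1.234  -0.804
     41  0.3628   +1.442  -0.846  +2.528  -1.648
     62  0.5487   +2.032  -1.230  +3.823  -2.492


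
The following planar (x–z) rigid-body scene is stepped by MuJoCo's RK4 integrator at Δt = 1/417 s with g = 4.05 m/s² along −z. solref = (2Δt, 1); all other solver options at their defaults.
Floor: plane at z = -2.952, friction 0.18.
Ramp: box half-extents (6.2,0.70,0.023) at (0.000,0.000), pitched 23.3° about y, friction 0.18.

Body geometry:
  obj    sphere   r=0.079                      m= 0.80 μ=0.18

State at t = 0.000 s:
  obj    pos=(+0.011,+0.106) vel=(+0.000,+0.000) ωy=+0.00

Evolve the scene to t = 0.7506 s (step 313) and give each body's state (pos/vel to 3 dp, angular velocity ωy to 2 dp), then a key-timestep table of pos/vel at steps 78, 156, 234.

State at t = 0.7506 s:
  obj    pos=(+0.307,-0.021) vel=(+0.789,-0.340) ωy=+10.87

Key-timestep trajectory:
   step    t(s)  obj.x    obj.z    obj.vx   obj.vz 
     78  0.1871   +0.030  +0.098  +0.197  -0.085
    156  0.3741   +0.085  +0.075  +0.393  -0.169
    234  0.5612   +0.177  +0.035  +0.590  -0.254


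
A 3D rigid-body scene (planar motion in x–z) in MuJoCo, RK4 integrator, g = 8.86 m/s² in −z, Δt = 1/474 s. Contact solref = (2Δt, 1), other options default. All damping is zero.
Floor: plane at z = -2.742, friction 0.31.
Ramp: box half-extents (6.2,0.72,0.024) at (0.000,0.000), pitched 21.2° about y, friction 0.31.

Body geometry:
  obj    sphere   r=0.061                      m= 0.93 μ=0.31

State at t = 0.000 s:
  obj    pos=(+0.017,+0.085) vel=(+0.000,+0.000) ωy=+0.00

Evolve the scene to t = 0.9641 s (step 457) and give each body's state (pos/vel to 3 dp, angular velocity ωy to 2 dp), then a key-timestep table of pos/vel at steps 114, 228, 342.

State at t = 0.9641 s:
  obj    pos=(+1.009,-0.300) vel=(+2.057,-0.798) ωy=+36.17

Key-timestep trajectory:
   step    t(s)  obj.x    obj.z    obj.vx   obj.vz 
    114  0.2405   +0.079  +0.061  +0.513  -0.199
    228  0.4810   +0.264  -0.011  +1.026  -0.398
    342  0.7215   +0.572  -0.131  +1.540  -0.597


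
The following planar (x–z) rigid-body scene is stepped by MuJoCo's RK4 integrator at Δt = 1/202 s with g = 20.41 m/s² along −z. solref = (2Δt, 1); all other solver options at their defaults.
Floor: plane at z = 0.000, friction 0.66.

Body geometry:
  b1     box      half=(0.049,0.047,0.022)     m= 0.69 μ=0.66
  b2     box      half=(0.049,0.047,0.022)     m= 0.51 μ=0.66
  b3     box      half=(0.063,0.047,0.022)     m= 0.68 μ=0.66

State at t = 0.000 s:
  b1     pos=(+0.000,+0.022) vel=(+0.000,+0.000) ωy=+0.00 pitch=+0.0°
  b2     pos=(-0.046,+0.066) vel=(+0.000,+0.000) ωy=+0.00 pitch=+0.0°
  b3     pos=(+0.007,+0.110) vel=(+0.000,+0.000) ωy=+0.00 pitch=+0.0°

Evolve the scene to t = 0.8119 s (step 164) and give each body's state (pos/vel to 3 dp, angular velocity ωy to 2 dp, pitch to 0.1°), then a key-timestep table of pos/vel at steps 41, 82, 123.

State at t = 0.8119 s:
  b1     pos=(+0.000,+0.022) vel=(-0.001,+0.000) ωy=+0.00 pitch=+0.0°
  b2     pos=(-0.047,+0.066) vel=(-0.001,+0.000) ωy=+0.00 pitch=-0.1°
  b3     pos=(+0.064,+0.060) vel=(+0.000,-0.001) ωy=-0.04 pitch=+44.7°

Key-timestep trajectory:
   step    t(s)  b1.x    b1.z    b1.vx   b1.vz   b2.x    b2.z    b2.vx   b2.vz   b3.x    b3.z    b3.vx   b3.vz 
     41  0.2030   +0.000  +0.022  +0.000  +0.000   -0.046  +0.066  +0.000  +0.000   +0.037  +0.090  +0.355  -0.609
     82  0.4059   +0.000  +0.022  +0.000  +0.000   -0.046  +0.066  -0.001  +0.000   +0.062  +0.062  +0.062  -0.066
    123  0.6089   +0.000  +0.022  -0.001  +0.000   -0.046  +0.066  -0.001  +0.000   +0.064  +0.060  +0.000  -0.001


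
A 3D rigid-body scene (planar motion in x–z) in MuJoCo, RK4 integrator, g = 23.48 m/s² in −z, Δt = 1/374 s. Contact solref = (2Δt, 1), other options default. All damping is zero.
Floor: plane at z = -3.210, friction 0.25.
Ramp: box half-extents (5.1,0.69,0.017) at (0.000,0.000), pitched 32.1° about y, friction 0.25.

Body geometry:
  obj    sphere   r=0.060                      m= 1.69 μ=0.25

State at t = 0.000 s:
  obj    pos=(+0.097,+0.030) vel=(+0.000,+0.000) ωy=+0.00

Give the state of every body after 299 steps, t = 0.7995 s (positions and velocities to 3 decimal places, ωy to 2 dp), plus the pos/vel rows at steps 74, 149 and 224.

State at t = 0.7995 s:
  obj    pos=(+2.510,-1.484) vel=(+6.036,-3.786) ωy=+118.73

Key-timestep trajectory:
   step    t(s)  obj.x    obj.z    obj.vx   obj.vz 
     74  0.1979   +0.245  -0.063  +1.494  -0.937
    149  0.3984   +0.696  -0.346  +3.008  -1.887
    224  0.5989   +1.451  -0.820  +4.522  -2.837


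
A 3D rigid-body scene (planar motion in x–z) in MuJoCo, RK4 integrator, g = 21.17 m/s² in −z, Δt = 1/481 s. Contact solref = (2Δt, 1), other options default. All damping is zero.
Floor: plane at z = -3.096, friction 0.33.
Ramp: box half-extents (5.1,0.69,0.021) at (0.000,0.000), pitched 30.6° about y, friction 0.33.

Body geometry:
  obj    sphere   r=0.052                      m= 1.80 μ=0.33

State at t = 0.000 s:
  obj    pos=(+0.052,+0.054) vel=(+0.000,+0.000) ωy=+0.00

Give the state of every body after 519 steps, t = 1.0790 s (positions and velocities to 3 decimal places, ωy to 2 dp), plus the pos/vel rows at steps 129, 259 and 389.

State at t = 1.0790 s:
  obj    pos=(+3.909,-2.227) vel=(+7.149,-4.228) ωy=+159.71

Key-timestep trajectory:
   step    t(s)  obj.x    obj.z    obj.vx   obj.vz 
    129  0.2682   +0.290  -0.087  +1.777  -1.051
    259  0.5385   +1.013  -0.514  +3.568  -2.110
    389  0.8087   +2.219  -1.227  +5.358  -3.169


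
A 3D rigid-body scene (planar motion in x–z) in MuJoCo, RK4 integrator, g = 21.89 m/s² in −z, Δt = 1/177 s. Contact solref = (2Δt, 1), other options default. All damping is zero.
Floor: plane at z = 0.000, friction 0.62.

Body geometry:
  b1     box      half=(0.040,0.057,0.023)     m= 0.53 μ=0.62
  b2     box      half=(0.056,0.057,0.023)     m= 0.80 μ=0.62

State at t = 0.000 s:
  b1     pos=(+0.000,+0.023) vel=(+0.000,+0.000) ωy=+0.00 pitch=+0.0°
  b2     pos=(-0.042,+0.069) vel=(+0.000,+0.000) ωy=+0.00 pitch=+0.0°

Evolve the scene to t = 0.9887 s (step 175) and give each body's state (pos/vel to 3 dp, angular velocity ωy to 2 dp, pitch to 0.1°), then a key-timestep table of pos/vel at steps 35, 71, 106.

State at t = 0.9887 s:
  b1     pos=(+0.000,+0.023) vel=(+0.000,+0.000) ωy=+0.00 pitch=+0.0°
  b2     pos=(-0.098,+0.056) vel=(+0.000,+0.000) ωy=+0.00 pitch=-90.0°

Key-timestep trajectory:
   step    t(s)  b1.x    b1.z    b1.vx   b1.vz   b2.x    b2.z    b2.vx   b2.vz 
     35  0.1977   +0.000  +0.023  +0.000  +0.001   -0.063  +0.057  -0.238  +0.098
     71  0.4011   +0.000  +0.023  +0.000  +0.000   -0.107  +0.059  -0.100  +0.034
    106  0.5989   +0.000  +0.023  +0.000  +0.000   -0.098  +0.056  -0.225  -0.089


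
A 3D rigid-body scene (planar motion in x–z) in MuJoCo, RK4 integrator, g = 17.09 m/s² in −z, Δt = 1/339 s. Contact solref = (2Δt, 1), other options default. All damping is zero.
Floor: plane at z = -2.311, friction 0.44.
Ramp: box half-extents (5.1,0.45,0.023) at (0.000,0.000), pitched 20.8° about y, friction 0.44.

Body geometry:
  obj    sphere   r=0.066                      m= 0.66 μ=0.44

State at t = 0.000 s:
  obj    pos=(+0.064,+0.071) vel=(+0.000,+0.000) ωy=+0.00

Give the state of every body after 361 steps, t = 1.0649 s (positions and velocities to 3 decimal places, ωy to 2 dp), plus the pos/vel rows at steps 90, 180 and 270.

State at t = 1.0649 s:
  obj    pos=(+2.362,-0.802) vel=(+4.315,-1.639) ωy=+69.94

Key-timestep trajectory:
   step    t(s)  obj.x    obj.z    obj.vx   obj.vz 
     90  0.2655   +0.207  +0.017  +1.076  -0.409
    180  0.5310   +0.635  -0.146  +2.152  -0.817
    270  0.7965   +1.349  -0.417  +3.228  -1.226


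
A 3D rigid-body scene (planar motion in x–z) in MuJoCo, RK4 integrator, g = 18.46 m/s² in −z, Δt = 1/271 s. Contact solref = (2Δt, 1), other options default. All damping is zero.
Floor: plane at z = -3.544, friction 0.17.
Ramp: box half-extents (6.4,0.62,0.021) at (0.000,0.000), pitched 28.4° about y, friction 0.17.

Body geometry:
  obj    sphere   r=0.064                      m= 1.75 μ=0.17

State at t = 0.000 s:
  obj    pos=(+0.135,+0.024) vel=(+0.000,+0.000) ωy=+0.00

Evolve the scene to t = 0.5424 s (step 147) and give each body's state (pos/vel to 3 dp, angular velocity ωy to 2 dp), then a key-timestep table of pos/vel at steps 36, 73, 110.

State at t = 0.5424 s:
  obj    pos=(+0.947,-0.415) vel=(+2.993,-1.618) ωy=+53.13

Key-timestep trajectory:
   step    t(s)  obj.x    obj.z    obj.vx   obj.vz 
     36  0.1328   +0.184  -0.003  +0.733  -0.396
     73  0.2694   +0.335  -0.085  +1.486  -0.804
    110  0.4059   +0.590  -0.222  +2.240  -1.211


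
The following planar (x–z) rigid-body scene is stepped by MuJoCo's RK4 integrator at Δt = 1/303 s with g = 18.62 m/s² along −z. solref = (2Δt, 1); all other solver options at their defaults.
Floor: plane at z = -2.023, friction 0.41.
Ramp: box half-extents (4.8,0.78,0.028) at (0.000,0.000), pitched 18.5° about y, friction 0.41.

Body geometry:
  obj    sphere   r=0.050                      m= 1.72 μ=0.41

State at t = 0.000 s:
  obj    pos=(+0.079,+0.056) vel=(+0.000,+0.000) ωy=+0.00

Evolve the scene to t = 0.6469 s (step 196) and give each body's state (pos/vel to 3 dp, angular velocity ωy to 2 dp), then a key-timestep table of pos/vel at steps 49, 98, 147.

State at t = 0.6469 s:
  obj    pos=(+0.916,-0.224) vel=(+2.589,-0.866) ωy=+54.59

Key-timestep trajectory:
   step    t(s)  obj.x    obj.z    obj.vx   obj.vz 
     49  0.1617   +0.131  +0.038  +0.647  -0.217
     98  0.3234   +0.288  -0.014  +1.294  -0.433
    147  0.4851   +0.550  -0.102  +1.942  -0.650


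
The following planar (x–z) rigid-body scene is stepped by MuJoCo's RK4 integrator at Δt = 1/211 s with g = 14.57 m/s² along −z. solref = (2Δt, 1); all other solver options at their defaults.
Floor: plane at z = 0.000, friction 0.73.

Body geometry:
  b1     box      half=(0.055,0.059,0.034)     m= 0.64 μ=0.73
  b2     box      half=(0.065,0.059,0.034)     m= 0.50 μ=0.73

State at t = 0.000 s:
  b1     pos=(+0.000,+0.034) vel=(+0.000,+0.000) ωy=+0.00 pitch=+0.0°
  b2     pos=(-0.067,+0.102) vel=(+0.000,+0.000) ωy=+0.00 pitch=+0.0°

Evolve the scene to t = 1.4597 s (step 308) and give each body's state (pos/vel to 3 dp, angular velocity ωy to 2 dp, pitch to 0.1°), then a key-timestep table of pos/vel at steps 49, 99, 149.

State at t = 1.4597 s:
  b1     pos=(+0.000,+0.034) vel=(+0.000,+0.000) ωy=+0.00 pitch=+0.0°
  b2     pos=(-0.130,+0.065) vel=(+0.000,+0.000) ωy=+0.00 pitch=-90.0°

Key-timestep trajectory:
   step    t(s)  b1.x    b1.z    b1.vx   b1.vz   b2.x    b2.z    b2.vx   b2.vz 
     49  0.2322   +0.000  +0.034  +0.000  +0.000   -0.120  +0.069  -0.458  -0.146
     99  0.4692   +0.000  +0.034  +0.000  +0.000   -0.151  +0.072  +0.093  -0.016
    149  0.7062   +0.000  +0.034  +0.000  +0.000   -0.130  +0.065  -0.239  -0.090


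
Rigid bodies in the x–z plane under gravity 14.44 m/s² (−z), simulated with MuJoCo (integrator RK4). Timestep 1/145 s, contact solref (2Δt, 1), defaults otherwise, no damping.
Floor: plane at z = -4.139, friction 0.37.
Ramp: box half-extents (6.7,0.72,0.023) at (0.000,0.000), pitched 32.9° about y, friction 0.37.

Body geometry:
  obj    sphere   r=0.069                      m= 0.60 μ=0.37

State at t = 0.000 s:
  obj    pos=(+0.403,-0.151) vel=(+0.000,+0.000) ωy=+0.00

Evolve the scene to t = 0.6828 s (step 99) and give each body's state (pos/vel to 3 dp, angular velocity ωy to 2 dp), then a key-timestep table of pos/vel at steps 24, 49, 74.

State at t = 0.6828 s:
  obj    pos=(+1.500,-0.861) vel=(+3.212,-2.078) ωy=+55.42

Key-timestep trajectory:
   step    t(s)  obj.x    obj.z    obj.vx   obj.vz 
     24  0.1655   +0.467  -0.193  +0.779  -0.504
     49  0.3379   +0.672  -0.325  +1.590  -1.029
     74  0.5103   +1.016  -0.548  +2.401  -1.553


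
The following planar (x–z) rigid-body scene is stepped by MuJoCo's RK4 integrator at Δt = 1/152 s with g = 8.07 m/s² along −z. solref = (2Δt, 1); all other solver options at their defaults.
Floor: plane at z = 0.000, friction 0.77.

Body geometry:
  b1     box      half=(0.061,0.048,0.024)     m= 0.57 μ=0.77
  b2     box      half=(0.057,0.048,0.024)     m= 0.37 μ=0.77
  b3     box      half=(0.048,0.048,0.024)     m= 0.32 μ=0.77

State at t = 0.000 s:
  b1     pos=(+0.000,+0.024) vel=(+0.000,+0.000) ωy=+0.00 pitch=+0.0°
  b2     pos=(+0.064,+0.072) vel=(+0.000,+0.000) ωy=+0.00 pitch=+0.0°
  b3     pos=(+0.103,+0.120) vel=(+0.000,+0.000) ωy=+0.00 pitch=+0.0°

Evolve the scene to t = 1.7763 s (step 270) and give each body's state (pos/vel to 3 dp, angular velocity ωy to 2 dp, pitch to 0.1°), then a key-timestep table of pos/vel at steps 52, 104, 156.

State at t = 1.7763 s:
  b1     pos=(+0.000,+0.024) vel=(+0.000,+0.000) ωy=+0.00 pitch=+0.0°
  b2     pos=(+0.121,+0.057) vel=(+0.000,+0.000) ωy=+0.00 pitch=+90.0°
  b3     pos=(+0.185,+0.048) vel=(+0.000,+0.000) ωy=+0.00 pitch=+90.0°

Key-timestep trajectory:
   step    t(s)  b1.x    b1.z    b1.vx   b1.vz   b2.x    b2.z    b2.vx   b2.vz   b3.x    b3.z    b3.vx   b3.vz 
     52  0.3421   +0.000  +0.024  +0.000  +0.000   +0.105  +0.061  +0.165  -0.044   +0.177  +0.051  +0.233  -0.065
    104  0.6842   +0.000  +0.024  +0.000  +0.000   +0.129  +0.060  -0.163  -0.042   +0.184  +0.048  -0.095  +0.016
    156  1.0263   +0.000  +0.024  +0.000  +0.000   +0.125  +0.059  -0.013  -0.003   +0.185  +0.048  +0.000  +0.000


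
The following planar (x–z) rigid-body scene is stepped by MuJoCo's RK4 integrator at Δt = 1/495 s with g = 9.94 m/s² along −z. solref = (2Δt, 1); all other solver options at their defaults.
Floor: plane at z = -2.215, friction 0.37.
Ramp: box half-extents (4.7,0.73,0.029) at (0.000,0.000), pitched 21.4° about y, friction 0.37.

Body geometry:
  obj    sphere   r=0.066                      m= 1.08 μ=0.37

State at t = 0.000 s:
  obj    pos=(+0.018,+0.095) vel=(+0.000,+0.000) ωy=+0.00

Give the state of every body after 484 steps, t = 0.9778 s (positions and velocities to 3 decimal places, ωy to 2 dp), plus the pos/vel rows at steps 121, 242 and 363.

State at t = 0.9778 s:
  obj    pos=(+1.171,-0.357) vel=(+2.358,-0.924) ωy=+38.38

Key-timestep trajectory:
   step    t(s)  obj.x    obj.z    obj.vx   obj.vz 
    121  0.2444   +0.090  +0.067  +0.590  -0.231
    242  0.4889   +0.306  -0.018  +1.179  -0.462
    363  0.7333   +0.667  -0.159  +1.769  -0.693


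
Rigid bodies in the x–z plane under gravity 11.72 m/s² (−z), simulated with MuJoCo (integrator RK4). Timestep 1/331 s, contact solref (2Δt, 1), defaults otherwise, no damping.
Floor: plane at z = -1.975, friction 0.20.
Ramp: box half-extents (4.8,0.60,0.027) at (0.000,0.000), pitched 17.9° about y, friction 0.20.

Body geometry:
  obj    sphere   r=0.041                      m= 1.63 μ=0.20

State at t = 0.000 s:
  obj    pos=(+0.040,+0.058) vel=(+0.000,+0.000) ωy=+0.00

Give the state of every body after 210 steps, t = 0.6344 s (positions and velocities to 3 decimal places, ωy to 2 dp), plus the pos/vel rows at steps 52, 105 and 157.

State at t = 0.6344 s:
  obj    pos=(+0.533,-0.101) vel=(+1.553,-0.502) ωy=+39.81

Key-timestep trajectory:
   step    t(s)  obj.x    obj.z    obj.vx   obj.vz 
     52  0.1571   +0.070  +0.049  +0.385  -0.124
    105  0.3172   +0.163  +0.019  +0.777  -0.251
    157  0.4743   +0.316  -0.030  +1.161  -0.375


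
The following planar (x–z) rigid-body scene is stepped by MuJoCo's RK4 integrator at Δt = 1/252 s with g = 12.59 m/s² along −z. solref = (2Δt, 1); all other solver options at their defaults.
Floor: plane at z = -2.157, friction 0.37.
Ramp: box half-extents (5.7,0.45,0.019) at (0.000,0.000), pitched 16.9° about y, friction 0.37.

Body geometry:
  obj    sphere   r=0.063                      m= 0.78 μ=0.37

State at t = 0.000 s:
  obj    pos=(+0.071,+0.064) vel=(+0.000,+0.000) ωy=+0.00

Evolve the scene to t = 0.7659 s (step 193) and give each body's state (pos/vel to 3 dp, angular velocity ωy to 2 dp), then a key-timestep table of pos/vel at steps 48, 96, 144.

State at t = 0.7659 s:
  obj    pos=(+0.805,-0.159) vel=(+1.916,-0.582) ωy=+31.78

Key-timestep trajectory:
   step    t(s)  obj.x    obj.z    obj.vx   obj.vz 
     48  0.1905   +0.116  +0.050  +0.477  -0.145
     96  0.3810   +0.253  +0.009  +0.953  -0.290
    144  0.5714   +0.479  -0.060  +1.429  -0.434


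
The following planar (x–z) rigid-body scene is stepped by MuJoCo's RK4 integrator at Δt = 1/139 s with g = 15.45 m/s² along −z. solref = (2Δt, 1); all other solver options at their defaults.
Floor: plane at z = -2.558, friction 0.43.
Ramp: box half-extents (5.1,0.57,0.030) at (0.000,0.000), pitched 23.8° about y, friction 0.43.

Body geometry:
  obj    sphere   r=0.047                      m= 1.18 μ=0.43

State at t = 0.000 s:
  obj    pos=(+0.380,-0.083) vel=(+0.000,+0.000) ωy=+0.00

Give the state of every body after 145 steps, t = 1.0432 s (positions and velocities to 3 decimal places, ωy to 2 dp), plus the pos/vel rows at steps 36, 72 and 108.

State at t = 1.0432 s:
  obj    pos=(+2.597,-1.061) vel=(+4.250,-1.874) ωy=+98.83

Key-timestep trajectory:
   step    t(s)  obj.x    obj.z    obj.vx   obj.vz 
     36  0.2590   +0.517  -0.144  +1.055  -0.465
     72  0.5180   +0.927  -0.325  +2.110  -0.931
    108  0.7770   +1.610  -0.626  +3.165  -1.396


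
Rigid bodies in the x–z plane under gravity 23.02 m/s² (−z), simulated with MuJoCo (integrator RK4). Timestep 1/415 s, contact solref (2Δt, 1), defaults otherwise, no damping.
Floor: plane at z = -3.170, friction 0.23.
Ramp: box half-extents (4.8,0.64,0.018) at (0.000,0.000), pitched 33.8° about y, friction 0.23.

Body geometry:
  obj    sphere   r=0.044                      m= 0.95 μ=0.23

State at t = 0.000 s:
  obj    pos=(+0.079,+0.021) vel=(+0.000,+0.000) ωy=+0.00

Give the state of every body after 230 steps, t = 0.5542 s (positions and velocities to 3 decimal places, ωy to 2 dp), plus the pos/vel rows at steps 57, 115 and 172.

State at t = 0.5542 s:
  obj    pos=(+1.247,-0.760) vel=(+4.213,-2.820) ωy=+115.18

Key-timestep trajectory:
   step    t(s)  obj.x    obj.z    obj.vx   obj.vz 
     57  0.1373   +0.151  -0.027  +1.044  -0.699
    115  0.2771   +0.371  -0.174  +2.107  -1.410
    172  0.4145   +0.732  -0.416  +3.151  -2.109


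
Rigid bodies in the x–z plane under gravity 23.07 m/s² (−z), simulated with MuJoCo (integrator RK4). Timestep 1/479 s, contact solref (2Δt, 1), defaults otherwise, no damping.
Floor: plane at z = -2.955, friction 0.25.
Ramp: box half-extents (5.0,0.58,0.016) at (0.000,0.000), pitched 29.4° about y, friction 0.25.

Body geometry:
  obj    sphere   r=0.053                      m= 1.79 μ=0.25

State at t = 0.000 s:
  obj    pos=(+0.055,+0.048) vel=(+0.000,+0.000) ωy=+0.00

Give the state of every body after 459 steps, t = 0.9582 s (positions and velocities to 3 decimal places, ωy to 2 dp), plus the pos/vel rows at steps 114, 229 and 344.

State at t = 0.9582 s:
  obj    pos=(+3.291,-1.775) vel=(+6.754,-3.805) ωy=+146.24

Key-timestep trajectory:
   step    t(s)  obj.x    obj.z    obj.vx   obj.vz 
    114  0.2380   +0.255  -0.064  +1.678  -0.945
    229  0.4781   +0.861  -0.406  +3.370  -1.899
    344  0.7182   +1.873  -0.976  +5.062  -2.852


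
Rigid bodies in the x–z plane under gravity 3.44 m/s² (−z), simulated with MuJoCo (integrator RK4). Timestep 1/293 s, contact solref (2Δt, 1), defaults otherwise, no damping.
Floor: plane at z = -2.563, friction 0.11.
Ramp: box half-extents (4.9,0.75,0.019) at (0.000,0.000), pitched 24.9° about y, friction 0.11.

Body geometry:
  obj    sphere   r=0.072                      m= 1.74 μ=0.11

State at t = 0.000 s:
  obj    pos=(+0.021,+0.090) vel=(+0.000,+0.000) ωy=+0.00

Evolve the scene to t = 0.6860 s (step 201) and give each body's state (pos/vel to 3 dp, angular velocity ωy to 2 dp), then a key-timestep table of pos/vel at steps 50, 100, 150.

State at t = 0.6860 s:
  obj    pos=(+0.259,-0.020) vel=(+0.691,-0.318) ωy=+8.09

Key-timestep trajectory:
   step    t(s)  obj.x    obj.z    obj.vx   obj.vz 
     50  0.1706   +0.036  +0.084  +0.175  -0.077
    100  0.3413   +0.080  +0.063  +0.344  -0.162
    150  0.5119   +0.154  +0.029  +0.516  -0.238


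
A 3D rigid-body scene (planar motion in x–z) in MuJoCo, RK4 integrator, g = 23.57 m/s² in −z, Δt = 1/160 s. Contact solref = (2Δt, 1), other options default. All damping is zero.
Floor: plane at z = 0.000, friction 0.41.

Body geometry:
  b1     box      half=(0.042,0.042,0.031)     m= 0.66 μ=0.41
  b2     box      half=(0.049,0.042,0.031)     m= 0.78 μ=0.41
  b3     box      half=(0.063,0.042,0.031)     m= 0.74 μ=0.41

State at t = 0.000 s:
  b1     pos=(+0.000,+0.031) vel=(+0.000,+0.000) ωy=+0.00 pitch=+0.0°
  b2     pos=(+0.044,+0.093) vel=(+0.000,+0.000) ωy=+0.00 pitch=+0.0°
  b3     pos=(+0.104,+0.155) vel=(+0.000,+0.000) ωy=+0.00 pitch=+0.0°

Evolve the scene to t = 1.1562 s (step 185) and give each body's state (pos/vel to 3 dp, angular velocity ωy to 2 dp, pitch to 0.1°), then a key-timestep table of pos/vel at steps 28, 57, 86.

State at t = 1.1562 s:
  b1     pos=(+0.000,+0.031) vel=(+0.000,+0.000) ωy=+0.00 pitch=+0.0°
  b2     pos=(+0.094,+0.049) vel=(+0.000,+0.000) ωy=+0.00 pitch=+90.0°
  b3     pos=(+0.202,+0.063) vel=(+0.000,+0.000) ωy=+0.00 pitch=+90.0°

Key-timestep trajectory:
   step    t(s)  b1.x    b1.z    b1.vx   b1.vz   b2.x    b2.z    b2.vx   b2.vz   b3.x    b3.z    b3.vx   b3.vz 
     28  0.1750   +0.000  +0.031  +0.000  +0.000   +0.095  +0.048  +0.433  +0.250   +0.176  +0.069  +0.348  +0.071
     57  0.3563   +0.000  +0.031  +0.000  +0.000   +0.096  +0.050  -0.407  -0.226   +0.217  +0.068  -0.117  -0.028
     86  0.5375   +0.000  +0.031  +0.000  +0.000   +0.094  +0.049  +0.001  +0.001   +0.205  +0.063  +0.028  +0.055


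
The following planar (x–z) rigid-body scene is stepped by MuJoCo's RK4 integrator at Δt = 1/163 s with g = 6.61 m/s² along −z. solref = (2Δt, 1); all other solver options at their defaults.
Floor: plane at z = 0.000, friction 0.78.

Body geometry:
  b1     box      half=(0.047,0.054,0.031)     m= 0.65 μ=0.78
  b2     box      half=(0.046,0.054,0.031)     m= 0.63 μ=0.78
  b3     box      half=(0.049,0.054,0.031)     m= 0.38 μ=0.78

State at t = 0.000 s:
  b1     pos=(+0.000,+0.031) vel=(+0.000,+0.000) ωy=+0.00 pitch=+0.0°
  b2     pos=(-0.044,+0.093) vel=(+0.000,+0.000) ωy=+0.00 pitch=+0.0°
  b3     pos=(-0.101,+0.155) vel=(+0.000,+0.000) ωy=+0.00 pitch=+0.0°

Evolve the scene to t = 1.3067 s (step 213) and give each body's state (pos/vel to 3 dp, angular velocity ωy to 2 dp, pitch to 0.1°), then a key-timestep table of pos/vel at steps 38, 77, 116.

State at t = 1.3067 s:
  b1     pos=(+0.000,+0.031) vel=(+0.000,+0.000) ωy=+0.00 pitch=+0.0°
  b2     pos=(-0.085,+0.046) vel=(+0.000,+0.000) ωy=+0.00 pitch=-90.0°
  b3     pos=(-0.198,+0.049) vel=(+0.000,+0.000) ωy=+0.00 pitch=-90.0°

Key-timestep trajectory:
   step    t(s)  b1.x    b1.z    b1.vx   b1.vz   b2.x    b2.z    b2.vx   b2.vz   b3.x    b3.z    b3.vx   b3.vz 
     38  0.2331   +0.000  +0.031  +0.000  +0.000   -0.065  +0.087  -0.197  -0.132   -0.150  +0.098  -0.336  -0.725
     77  0.4724   +0.000  +0.031  +0.000  +0.000   -0.085  +0.046  +0.000  +0.000   -0.212  +0.055  -0.063  +0.019
    116  0.7117   +0.000  +0.031  +0.000  +0.000   -0.085  +0.046  +0.000  +0.000   -0.194  +0.051  +0.037  +0.036


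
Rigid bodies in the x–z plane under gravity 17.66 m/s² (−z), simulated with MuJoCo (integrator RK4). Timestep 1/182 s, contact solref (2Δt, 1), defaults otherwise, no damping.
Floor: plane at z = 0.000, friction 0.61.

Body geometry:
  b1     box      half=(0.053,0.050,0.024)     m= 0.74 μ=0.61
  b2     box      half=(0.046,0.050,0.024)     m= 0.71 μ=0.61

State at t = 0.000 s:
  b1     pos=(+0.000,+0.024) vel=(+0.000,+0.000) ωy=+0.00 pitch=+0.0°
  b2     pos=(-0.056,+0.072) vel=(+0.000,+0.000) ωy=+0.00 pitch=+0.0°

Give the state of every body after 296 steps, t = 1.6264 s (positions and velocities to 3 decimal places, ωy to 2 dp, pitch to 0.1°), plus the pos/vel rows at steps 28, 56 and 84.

State at t = 1.6264 s:
  b1     pos=(+0.000,+0.024) vel=(+0.000,+0.000) ωy=+0.00 pitch=+0.0°
  b2     pos=(-0.171,+0.024) vel=(+0.000,+0.000) ωy=+0.00 pitch=+180.0°

Key-timestep trajectory:
   step    t(s)  b1.x    b1.z    b1.vx   b1.vz   b2.x    b2.z    b2.vx   b2.vz 
     28  0.1538   +0.000  +0.024  +0.000  +0.000   -0.071  +0.064  -0.239  -0.248
     56  0.3077   +0.000  +0.024  +0.000  +0.000   -0.118  +0.051  -0.144  +0.017
     84  0.4615   +0.000  +0.024  +0.000  +0.000   -0.146  +0.046  -0.364  -0.177


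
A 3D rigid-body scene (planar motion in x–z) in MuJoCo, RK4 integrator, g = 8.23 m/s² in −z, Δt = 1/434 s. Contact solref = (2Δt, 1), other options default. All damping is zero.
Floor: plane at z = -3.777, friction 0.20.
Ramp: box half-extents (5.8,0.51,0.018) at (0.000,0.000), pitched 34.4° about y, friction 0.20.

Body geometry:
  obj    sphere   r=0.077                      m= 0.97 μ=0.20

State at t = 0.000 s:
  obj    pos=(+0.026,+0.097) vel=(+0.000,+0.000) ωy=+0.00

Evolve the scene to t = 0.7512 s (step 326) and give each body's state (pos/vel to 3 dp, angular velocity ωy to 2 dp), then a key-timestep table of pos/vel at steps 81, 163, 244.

State at t = 0.7512 s:
  obj    pos=(+0.800,-0.432) vel=(+2.059,-1.410) ωy=+32.39

Key-timestep trajectory:
   step    t(s)  obj.x    obj.z    obj.vx   obj.vz 
     81  0.1866   +0.074  +0.064  +0.512  -0.350
    163  0.3756   +0.220  -0.035  +1.029  -0.705
    244  0.5622   +0.460  -0.200  +1.541  -1.055


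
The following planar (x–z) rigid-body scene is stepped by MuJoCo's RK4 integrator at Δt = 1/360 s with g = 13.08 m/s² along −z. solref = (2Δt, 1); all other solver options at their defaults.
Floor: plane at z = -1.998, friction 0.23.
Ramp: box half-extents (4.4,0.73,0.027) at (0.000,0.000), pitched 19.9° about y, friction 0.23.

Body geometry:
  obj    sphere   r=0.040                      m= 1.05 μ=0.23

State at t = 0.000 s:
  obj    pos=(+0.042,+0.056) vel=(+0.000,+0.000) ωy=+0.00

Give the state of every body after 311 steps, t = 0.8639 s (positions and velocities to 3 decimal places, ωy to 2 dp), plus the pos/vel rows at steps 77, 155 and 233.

State at t = 0.8639 s:
  obj    pos=(+1.158,-0.348) vel=(+2.583,-0.935) ωy=+68.67

Key-timestep trajectory:
   step    t(s)  obj.x    obj.z    obj.vx   obj.vz 
     77  0.2139   +0.110  +0.031  +0.640  -0.232
    155  0.4306   +0.319  -0.044  +1.288  -0.466
    233  0.6472   +0.668  -0.171  +1.935  -0.701


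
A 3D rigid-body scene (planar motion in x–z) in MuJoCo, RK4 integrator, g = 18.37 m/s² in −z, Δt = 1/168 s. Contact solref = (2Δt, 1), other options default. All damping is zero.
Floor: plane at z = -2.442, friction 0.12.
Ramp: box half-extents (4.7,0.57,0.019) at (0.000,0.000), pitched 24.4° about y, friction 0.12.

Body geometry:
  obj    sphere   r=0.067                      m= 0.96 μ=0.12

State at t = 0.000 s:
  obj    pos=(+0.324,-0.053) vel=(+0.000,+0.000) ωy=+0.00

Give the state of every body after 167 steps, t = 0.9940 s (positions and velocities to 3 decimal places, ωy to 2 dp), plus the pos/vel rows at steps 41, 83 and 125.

State at t = 0.9940 s:
  obj    pos=(+2.836,-1.192) vel=(+5.048,-2.307) ωy=+74.30

Key-timestep trajectory:
   step    t(s)  obj.x    obj.z    obj.vx   obj.vz 
     41  0.2440   +0.476  -0.121  +1.232  -0.592
     83  0.4940   +0.945  -0.334  +2.508  -1.150
    125  0.7440   +1.732  -0.691  +3.789  -1.694


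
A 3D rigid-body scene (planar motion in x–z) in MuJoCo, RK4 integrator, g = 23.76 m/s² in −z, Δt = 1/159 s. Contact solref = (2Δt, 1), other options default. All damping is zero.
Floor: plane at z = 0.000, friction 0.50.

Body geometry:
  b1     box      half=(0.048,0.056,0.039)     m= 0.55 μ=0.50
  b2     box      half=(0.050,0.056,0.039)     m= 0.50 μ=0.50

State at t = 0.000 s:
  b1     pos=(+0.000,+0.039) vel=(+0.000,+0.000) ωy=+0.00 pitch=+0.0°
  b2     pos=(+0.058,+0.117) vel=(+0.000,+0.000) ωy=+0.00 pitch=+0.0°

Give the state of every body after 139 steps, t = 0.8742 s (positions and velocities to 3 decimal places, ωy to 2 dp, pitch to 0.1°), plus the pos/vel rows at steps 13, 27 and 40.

State at t = 0.8742 s:
  b1     pos=(+0.000,+0.039) vel=(+0.000,+0.000) ωy=+0.00 pitch=+0.0°
  b2     pos=(+0.109,+0.050) vel=(+0.000,+0.000) ωy=+0.00 pitch=+90.0°

Key-timestep trajectory:
   step    t(s)  b1.x    b1.z    b1.vx   b1.vz   b2.x    b2.z    b2.vx   b2.vz 
     13  0.0818   +0.000  +0.039  -0.001  +0.001   +0.070  +0.112  +0.309  -0.190
     27  0.1698   +0.000  +0.039  +0.000  +0.000   +0.109  +0.047  +0.515  -0.181
     40  0.2516   +0.000  +0.039  +0.000  +0.000   +0.108  +0.049  -0.034  +0.005


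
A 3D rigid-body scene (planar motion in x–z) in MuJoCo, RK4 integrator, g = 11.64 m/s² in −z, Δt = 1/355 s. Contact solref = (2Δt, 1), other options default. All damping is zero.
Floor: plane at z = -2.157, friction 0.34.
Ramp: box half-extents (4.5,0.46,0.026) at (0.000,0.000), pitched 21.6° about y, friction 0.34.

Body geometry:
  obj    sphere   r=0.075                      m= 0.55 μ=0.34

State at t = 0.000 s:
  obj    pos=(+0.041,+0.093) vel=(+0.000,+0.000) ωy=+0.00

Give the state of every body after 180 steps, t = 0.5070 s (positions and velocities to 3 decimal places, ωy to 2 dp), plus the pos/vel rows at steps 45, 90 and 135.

State at t = 0.5070 s:
  obj    pos=(+0.407,-0.052) vel=(+1.443,-0.571) ωy=+20.69

Key-timestep trajectory:
   step    t(s)  obj.x    obj.z    obj.vx   obj.vz 
     45  0.1268   +0.064  +0.083  +0.361  -0.143
     90  0.2535   +0.132  +0.056  +0.722  -0.286
    135  0.3803   +0.247  +0.011  +1.082  -0.428


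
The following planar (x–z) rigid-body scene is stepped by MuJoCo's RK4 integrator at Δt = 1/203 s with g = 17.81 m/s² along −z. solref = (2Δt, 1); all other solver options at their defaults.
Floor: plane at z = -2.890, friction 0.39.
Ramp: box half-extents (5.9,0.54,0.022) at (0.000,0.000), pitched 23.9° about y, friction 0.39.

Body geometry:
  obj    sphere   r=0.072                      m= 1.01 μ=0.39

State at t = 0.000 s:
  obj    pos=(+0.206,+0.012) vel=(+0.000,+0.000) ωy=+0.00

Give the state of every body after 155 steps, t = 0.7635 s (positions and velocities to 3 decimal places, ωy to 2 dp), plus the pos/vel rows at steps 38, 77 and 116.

State at t = 0.7635 s:
  obj    pos=(+1.580,-0.597) vel=(+3.598,-1.594) ωy=+54.65

Key-timestep trajectory:
   step    t(s)  obj.x    obj.z    obj.vx   obj.vz 
     38  0.1872   +0.289  -0.025  +0.882  -0.391
     77  0.3793   +0.545  -0.139  +1.787  -0.792
    116  0.5714   +0.975  -0.329  +2.693  -1.193


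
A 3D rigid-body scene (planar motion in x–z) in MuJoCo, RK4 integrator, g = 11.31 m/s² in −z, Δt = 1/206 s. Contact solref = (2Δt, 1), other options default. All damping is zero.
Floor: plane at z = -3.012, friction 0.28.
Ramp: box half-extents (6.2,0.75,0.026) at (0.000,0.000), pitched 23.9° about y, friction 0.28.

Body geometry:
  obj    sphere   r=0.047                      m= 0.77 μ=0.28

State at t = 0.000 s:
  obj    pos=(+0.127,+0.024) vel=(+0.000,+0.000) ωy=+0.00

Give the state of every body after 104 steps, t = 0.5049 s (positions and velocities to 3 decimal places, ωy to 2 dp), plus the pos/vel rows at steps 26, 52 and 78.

State at t = 0.5049 s:
  obj    pos=(+0.508,-0.145) vel=(+1.511,-0.669) ωy=+35.14

Key-timestep trajectory:
   step    t(s)  obj.x    obj.z    obj.vx   obj.vz 
     26  0.1262   +0.151  +0.013  +0.378  -0.167
     52  0.2524   +0.222  -0.019  +0.755  -0.335
     78  0.3786   +0.341  -0.071  +1.133  -0.502


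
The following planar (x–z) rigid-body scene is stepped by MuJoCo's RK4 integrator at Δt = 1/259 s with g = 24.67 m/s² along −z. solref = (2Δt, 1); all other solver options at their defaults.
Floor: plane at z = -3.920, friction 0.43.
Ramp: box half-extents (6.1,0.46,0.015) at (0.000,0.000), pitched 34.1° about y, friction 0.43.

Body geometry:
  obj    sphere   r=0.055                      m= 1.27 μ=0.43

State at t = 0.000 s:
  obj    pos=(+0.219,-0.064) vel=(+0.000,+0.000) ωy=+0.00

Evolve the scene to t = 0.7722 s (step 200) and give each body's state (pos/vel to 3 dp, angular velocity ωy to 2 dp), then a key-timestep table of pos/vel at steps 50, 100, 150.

State at t = 0.7722 s:
  obj    pos=(+2.658,-1.715) vel=(+6.317,-4.277) ωy=+138.69

Key-timestep trajectory:
   step    t(s)  obj.x    obj.z    obj.vx   obj.vz 
     50  0.1931   +0.372  -0.167  +1.580  -1.069
    100  0.3861   +0.829  -0.477  +3.159  -2.139
    150  0.5792   +1.591  -0.993  +4.738  -3.208


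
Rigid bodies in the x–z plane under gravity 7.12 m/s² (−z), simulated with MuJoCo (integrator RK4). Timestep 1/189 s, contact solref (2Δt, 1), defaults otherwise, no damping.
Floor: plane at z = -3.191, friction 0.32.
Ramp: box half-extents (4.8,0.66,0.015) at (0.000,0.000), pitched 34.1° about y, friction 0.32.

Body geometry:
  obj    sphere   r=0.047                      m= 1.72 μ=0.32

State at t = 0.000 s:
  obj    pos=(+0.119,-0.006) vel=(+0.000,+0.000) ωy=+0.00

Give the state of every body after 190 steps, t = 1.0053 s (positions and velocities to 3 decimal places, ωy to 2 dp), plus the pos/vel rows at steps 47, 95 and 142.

State at t = 1.0053 s:
  obj    pos=(+1.312,-0.814) vel=(+2.374,-1.607) ωy=+60.97

Key-timestep trajectory:
   step    t(s)  obj.x    obj.z    obj.vx   obj.vz 
     47  0.2487   +0.192  -0.055  +0.587  -0.398
     95  0.5026   +0.417  -0.208  +1.187  -0.804
    142  0.7513   +0.786  -0.457  +1.774  -1.201


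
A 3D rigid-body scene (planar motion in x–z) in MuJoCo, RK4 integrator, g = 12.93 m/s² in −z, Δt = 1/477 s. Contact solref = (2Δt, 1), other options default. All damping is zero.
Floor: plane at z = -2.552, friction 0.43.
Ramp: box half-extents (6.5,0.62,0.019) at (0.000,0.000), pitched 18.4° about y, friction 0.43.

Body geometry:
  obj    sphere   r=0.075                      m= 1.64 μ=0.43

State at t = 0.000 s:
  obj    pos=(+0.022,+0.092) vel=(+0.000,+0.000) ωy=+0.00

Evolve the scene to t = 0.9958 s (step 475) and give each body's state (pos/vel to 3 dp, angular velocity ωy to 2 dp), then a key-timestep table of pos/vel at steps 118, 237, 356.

State at t = 0.9958 s:
  obj    pos=(+1.394,-0.365) vel=(+2.755,-0.916) ωy=+38.70

Key-timestep trajectory:
   step    t(s)  obj.x    obj.z    obj.vx   obj.vz 
    118  0.2474   +0.107  +0.064  +0.684  -0.228
    237  0.4969   +0.363  -0.022  +1.374  -0.457
    356  0.7463   +0.792  -0.165  +2.065  -0.687


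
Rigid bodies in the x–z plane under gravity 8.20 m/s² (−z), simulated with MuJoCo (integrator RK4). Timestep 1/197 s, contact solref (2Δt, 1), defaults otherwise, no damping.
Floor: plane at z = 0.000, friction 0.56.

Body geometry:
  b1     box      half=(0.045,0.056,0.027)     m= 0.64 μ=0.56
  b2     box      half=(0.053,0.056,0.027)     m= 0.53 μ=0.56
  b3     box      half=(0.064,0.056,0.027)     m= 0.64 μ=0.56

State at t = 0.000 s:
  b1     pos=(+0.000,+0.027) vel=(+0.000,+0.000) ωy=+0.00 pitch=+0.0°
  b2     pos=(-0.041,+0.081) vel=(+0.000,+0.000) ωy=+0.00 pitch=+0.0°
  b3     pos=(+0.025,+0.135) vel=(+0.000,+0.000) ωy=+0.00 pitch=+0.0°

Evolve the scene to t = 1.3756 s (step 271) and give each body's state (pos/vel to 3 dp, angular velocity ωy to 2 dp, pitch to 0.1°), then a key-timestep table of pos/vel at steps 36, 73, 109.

State at t = 1.3756 s:
  b1     pos=(+0.000,+0.027) vel=(+0.000,+0.000) ωy=+0.00 pitch=+0.0°
  b2     pos=(-0.041,+0.081) vel=(+0.000,+0.000) ωy=+0.00 pitch=+0.0°
  b3     pos=(+0.201,+0.027) vel=(+0.000,+0.000) ωy=+0.00 pitch=+180.0°

Key-timestep trajectory:
   step    t(s)  b1.x    b1.z    b1.vx   b1.vz   b2.x    b2.z    b2.vx   b2.vz   b3.x    b3.z    b3.vx   b3.vz 
     36  0.1827   +0.000  +0.027  +0.000  +0.000   -0.041  +0.081  +0.000  +0.000   +0.043  +0.114  +0.159  -0.402
     73  0.3706   +0.000  +0.027  +0.000  +0.000   -0.041  +0.081  +0.000  +0.000   +0.113  +0.066  +0.283  +0.118
    109  0.5533   +0.000  +0.027  +0.000  +0.000   -0.041  +0.081  +0.000  +0.000   +0.161  +0.063  +0.331  -0.144


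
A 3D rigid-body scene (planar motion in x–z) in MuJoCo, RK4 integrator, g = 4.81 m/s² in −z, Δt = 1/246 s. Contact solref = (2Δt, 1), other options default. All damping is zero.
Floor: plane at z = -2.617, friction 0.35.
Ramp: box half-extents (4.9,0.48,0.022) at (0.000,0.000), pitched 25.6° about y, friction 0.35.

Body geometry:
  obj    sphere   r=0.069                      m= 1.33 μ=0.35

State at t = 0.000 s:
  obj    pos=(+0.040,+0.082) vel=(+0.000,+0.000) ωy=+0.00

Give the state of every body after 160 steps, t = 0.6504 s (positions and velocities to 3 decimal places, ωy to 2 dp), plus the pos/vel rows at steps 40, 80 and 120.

State at t = 0.6504 s:
  obj    pos=(+0.323,-0.054) vel=(+0.871,-0.417) ωy=+13.99

Key-timestep trajectory:
   step    t(s)  obj.x    obj.z    obj.vx   obj.vz 
     40  0.1626   +0.058  +0.073  +0.218  -0.104
     80  0.3252   +0.111  +0.048  +0.435  -0.209
    120  0.4878   +0.199  +0.005  +0.653  -0.313


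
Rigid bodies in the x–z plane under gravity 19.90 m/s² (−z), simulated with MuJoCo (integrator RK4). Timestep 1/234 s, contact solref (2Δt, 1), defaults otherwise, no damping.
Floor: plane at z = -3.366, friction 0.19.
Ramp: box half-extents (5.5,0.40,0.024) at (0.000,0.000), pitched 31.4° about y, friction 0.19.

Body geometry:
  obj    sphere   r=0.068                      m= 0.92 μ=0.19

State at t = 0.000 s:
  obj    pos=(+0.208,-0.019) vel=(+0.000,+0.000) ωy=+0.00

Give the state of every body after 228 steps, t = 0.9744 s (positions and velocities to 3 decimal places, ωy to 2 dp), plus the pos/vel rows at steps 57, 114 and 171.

State at t = 0.9744 s:
  obj    pos=(+3.209,-1.851) vel=(+6.160,-3.760) ωy=+106.09

Key-timestep trajectory:
   step    t(s)  obj.x    obj.z    obj.vx   obj.vz 
     57  0.2436   +0.396  -0.134  +1.540  -0.940
    114  0.4872   +0.958  -0.477  +3.080  -1.880
    171  0.7308   +1.896  -1.050  +4.620  -2.820
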